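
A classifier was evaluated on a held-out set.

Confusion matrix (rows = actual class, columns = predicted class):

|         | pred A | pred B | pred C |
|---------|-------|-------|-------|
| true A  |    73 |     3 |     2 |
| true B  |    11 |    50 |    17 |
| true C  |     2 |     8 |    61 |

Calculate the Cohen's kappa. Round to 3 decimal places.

Observed agreement pₒ = trace/N = 184/227 = 0.8106
Expected agreement pₑ = Σ (rowᵢ·colᵢ)/N² = (78·86 + 78·61 + 71·80)/227² = 0.3327
κ = (pₒ − pₑ)/(1 − pₑ) = (0.8106 − 0.3327)/(1 − 0.3327) = 0.716

0.716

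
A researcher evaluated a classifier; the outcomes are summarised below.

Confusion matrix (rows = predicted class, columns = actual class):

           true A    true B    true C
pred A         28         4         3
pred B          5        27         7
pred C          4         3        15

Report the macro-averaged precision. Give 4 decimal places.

0.7247

Per-class precision (TP/(TP+FP)):
  A: TP=28, FP=4+3=7 → 28/35 = 0.80000
  B: TP=27, FP=5+7=12 → 27/39 = 0.69231
  C: TP=15, FP=4+3=7 → 15/22 = 0.68182
Macro-precision = mean = (0.80000 + 0.69231 + 0.68182) / 3 = 0.7247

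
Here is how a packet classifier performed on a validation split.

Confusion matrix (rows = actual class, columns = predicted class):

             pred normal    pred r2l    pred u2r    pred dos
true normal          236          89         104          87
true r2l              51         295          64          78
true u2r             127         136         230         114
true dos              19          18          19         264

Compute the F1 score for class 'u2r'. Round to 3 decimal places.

0.449

Take TP from the diagonal, FP from the rest of the 'u2r' prediction marginal, FN from the rest of the 'u2r' actual marginal.
F1 score = 2·TP/(2·TP+FP+FN).
u2r: TP=230, FP=104+64+19=187, FN=127+136+114=377 → 460/1024 = 0.4492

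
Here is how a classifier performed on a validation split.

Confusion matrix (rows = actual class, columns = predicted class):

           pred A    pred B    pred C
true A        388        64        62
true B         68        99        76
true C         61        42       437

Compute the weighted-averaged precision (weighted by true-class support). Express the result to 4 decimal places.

0.7043

Per-class precision (TP/(TP+FP)):
  A: TP=388, FP=68+61=129 → 388/517 = 0.75048
  B: TP=99, FP=64+42=106 → 99/205 = 0.48293
  C: TP=437, FP=62+76=138 → 437/575 = 0.76000
Weighted-precision = Σ (supportᵢ/N)·precisionᵢ with N=1297: (514/1297)·0.75048 + (243/1297)·0.48293 + (540/1297)·0.76000 = 0.7043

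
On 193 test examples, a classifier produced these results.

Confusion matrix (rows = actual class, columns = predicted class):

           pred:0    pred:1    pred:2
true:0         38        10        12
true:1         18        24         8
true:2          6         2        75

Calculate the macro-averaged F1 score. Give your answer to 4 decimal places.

Per-class F1 score (2·TP/(2·TP+FP+FN)):
  0: TP=38, FP=18+6=24, FN=10+12=22 → 76/122 = 0.62295
  1: TP=24, FP=10+2=12, FN=18+8=26 → 48/86 = 0.55814
  2: TP=75, FP=12+8=20, FN=6+2=8 → 150/178 = 0.84270
Macro-F1 score = mean = (0.62295 + 0.55814 + 0.84270) / 3 = 0.6746

0.6746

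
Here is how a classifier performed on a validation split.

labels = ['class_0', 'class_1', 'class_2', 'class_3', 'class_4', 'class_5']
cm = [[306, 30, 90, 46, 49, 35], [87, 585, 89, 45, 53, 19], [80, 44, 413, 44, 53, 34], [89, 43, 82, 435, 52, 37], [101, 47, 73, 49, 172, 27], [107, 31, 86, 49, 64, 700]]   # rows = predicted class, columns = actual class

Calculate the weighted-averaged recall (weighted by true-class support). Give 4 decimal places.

Per-class recall (TP/(TP+FN)):
  class_0: TP=306, FN=87+80+89+101+107=464 → 306/770 = 0.39740
  class_1: TP=585, FN=30+44+43+47+31=195 → 585/780 = 0.75000
  class_2: TP=413, FN=90+89+82+73+86=420 → 413/833 = 0.49580
  class_3: TP=435, FN=46+45+44+49+49=233 → 435/668 = 0.65120
  class_4: TP=172, FN=49+53+53+52+64=271 → 172/443 = 0.38826
  class_5: TP=700, FN=35+19+34+37+27=152 → 700/852 = 0.82160
Weighted-recall = Σ (supportᵢ/N)·recallᵢ with N=4346: (770/4346)·0.39740 + (780/4346)·0.75000 + (833/4346)·0.49580 + (668/4346)·0.65120 + (443/4346)·0.38826 + (852/4346)·0.82160 = 0.6008

0.6008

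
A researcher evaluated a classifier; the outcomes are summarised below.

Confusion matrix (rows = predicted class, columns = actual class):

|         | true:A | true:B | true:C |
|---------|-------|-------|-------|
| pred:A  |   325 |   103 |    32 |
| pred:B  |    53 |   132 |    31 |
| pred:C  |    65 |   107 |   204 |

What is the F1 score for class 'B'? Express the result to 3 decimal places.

One-vs-rest for 'B': TP = diagonal; FP = other classes predicted 'B'; FN = 'B' predicted as other.
F1 score = 2·TP/(2·TP+FP+FN).
B: TP=132, FP=53+31=84, FN=103+107=210 → 264/558 = 0.4731

0.473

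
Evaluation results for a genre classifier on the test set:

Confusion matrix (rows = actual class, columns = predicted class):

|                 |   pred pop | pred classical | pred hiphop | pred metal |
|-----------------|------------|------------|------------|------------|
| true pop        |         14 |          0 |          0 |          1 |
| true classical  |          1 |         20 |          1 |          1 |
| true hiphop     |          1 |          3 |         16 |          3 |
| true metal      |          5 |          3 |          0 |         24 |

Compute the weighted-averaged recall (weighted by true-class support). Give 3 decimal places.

0.796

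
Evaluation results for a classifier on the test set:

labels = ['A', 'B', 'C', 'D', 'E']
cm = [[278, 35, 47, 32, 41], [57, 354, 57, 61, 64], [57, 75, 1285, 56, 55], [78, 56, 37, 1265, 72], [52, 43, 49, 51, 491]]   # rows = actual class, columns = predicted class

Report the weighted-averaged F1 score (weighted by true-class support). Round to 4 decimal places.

Per-class F1 score (2·TP/(2·TP+FP+FN)):
  A: TP=278, FP=57+57+78+52=244, FN=35+47+32+41=155 → 556/955 = 0.58220
  B: TP=354, FP=35+75+56+43=209, FN=57+57+61+64=239 → 708/1156 = 0.61246
  C: TP=1285, FP=47+57+37+49=190, FN=57+75+56+55=243 → 2570/3003 = 0.85581
  D: TP=1265, FP=32+61+56+51=200, FN=78+56+37+72=243 → 2530/2973 = 0.85099
  E: TP=491, FP=41+64+55+72=232, FN=52+43+49+51=195 → 982/1409 = 0.69695
Weighted-F1 score = Σ (supportᵢ/N)·F1 scoreᵢ with N=4748: (433/4748)·0.58220 + (593/4748)·0.61246 + (1528/4748)·0.85581 + (1508/4748)·0.85099 + (686/4748)·0.69695 = 0.7760

0.7760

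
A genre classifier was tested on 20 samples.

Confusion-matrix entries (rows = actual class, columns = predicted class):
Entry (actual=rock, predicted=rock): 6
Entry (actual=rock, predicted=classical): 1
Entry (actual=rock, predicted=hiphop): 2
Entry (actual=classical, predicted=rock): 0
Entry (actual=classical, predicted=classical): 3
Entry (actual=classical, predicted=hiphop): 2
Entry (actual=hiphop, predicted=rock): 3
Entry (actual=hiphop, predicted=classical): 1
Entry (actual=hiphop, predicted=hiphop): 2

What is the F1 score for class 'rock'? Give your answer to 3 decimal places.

Treat 'rock' as positive and all other classes as negative.
F1 score = 2·TP/(2·TP+FP+FN).
rock: TP=6, FP=0+3=3, FN=1+2=3 → 12/18 = 0.6667

0.667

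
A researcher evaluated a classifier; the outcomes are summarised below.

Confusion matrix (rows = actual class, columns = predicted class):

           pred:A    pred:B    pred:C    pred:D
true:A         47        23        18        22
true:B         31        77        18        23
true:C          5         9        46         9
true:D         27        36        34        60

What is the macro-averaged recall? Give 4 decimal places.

0.4982

Per-class recall (TP/(TP+FN)):
  A: TP=47, FN=23+18+22=63 → 47/110 = 0.42727
  B: TP=77, FN=31+18+23=72 → 77/149 = 0.51678
  C: TP=46, FN=5+9+9=23 → 46/69 = 0.66667
  D: TP=60, FN=27+36+34=97 → 60/157 = 0.38217
Macro-recall = mean = (0.42727 + 0.51678 + 0.66667 + 0.38217) / 4 = 0.4982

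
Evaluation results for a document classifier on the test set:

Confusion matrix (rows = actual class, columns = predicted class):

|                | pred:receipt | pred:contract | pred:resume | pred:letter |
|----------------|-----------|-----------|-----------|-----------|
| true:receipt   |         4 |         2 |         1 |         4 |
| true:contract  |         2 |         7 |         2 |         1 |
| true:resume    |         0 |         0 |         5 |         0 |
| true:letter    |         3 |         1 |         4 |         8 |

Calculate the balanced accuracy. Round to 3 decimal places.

0.612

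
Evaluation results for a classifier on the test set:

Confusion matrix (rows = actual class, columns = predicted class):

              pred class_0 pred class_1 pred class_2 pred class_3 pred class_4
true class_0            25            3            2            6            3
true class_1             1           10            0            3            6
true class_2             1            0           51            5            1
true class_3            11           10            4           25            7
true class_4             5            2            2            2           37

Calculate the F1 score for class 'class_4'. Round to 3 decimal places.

0.725

F1 score = 2·TP/(2·TP+FP+FN).
class_4: TP=37, FP=3+6+1+7=17, FN=5+2+2+2=11 → 74/102 = 0.7255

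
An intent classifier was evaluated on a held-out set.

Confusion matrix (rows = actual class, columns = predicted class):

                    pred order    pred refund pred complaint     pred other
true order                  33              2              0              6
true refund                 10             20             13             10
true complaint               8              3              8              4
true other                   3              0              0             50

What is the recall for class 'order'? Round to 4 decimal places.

recall = TP/(TP+FN).
order: TP=33, FN=2+0+6=8 → 33/41 = 0.80488

0.8049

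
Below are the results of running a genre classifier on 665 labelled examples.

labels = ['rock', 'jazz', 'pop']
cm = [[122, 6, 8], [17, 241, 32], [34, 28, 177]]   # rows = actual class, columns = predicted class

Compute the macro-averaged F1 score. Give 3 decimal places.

0.806

Per-class F1 score (2·TP/(2·TP+FP+FN)):
  rock: TP=122, FP=17+34=51, FN=6+8=14 → 244/309 = 0.7896
  jazz: TP=241, FP=6+28=34, FN=17+32=49 → 482/565 = 0.8531
  pop: TP=177, FP=8+32=40, FN=34+28=62 → 354/456 = 0.7763
Macro-F1 score = mean = (0.7896 + 0.8531 + 0.7763) / 3 = 0.806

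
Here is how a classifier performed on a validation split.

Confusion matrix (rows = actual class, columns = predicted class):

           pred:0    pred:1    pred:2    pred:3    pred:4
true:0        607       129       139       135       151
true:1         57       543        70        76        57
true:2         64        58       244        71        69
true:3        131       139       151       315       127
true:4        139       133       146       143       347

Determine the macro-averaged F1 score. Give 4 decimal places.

0.4728

Per-class F1 score (2·TP/(2·TP+FP+FN)):
  0: TP=607, FP=57+64+131+139=391, FN=129+139+135+151=554 → 1214/2159 = 0.56230
  1: TP=543, FP=129+58+139+133=459, FN=57+70+76+57=260 → 1086/1805 = 0.60166
  2: TP=244, FP=139+70+151+146=506, FN=64+58+71+69=262 → 488/1256 = 0.38854
  3: TP=315, FP=135+76+71+143=425, FN=131+139+151+127=548 → 630/1603 = 0.39301
  4: TP=347, FP=151+57+69+127=404, FN=139+133+146+143=561 → 694/1659 = 0.41832
Macro-F1 score = mean = (0.56230 + 0.60166 + 0.38854 + 0.39301 + 0.41832) / 5 = 0.4728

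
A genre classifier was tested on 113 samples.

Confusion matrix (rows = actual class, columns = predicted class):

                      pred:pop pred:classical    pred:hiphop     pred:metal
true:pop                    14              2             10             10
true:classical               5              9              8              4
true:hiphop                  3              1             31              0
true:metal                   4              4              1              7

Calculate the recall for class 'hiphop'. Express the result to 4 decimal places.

0.8857

recall = TP/(TP+FN).
hiphop: TP=31, FN=3+1+0=4 → 31/35 = 0.88571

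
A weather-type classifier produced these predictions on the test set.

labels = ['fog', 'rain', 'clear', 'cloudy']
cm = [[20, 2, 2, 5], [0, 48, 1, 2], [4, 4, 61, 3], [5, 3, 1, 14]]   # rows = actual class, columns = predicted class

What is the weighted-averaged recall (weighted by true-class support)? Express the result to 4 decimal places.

Per-class recall (TP/(TP+FN)):
  fog: TP=20, FN=2+2+5=9 → 20/29 = 0.68966
  rain: TP=48, FN=0+1+2=3 → 48/51 = 0.94118
  clear: TP=61, FN=4+4+3=11 → 61/72 = 0.84722
  cloudy: TP=14, FN=5+3+1=9 → 14/23 = 0.60870
Weighted-recall = Σ (supportᵢ/N)·recallᵢ with N=175: (29/175)·0.68966 + (51/175)·0.94118 + (72/175)·0.84722 + (23/175)·0.60870 = 0.8171

0.8171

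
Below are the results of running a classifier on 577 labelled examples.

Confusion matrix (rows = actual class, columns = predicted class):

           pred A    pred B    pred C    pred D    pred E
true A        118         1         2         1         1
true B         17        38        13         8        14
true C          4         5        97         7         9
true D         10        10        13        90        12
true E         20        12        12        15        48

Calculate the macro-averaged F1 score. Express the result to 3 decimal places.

Per-class F1 score (2·TP/(2·TP+FP+FN)):
  A: TP=118, FP=17+4+10+20=51, FN=1+2+1+1=5 → 236/292 = 0.8082
  B: TP=38, FP=1+5+10+12=28, FN=17+13+8+14=52 → 76/156 = 0.4872
  C: TP=97, FP=2+13+13+12=40, FN=4+5+7+9=25 → 194/259 = 0.7490
  D: TP=90, FP=1+8+7+15=31, FN=10+10+13+12=45 → 180/256 = 0.7031
  E: TP=48, FP=1+14+9+12=36, FN=20+12+12+15=59 → 96/191 = 0.5026
Macro-F1 score = mean = (0.8082 + 0.4872 + 0.7490 + 0.7031 + 0.5026) / 5 = 0.650

0.650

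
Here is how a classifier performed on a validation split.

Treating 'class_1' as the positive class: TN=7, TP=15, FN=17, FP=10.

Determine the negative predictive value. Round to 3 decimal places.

0.292

NPV = TN/(TN+FN) = 7/(7+17) = 0.292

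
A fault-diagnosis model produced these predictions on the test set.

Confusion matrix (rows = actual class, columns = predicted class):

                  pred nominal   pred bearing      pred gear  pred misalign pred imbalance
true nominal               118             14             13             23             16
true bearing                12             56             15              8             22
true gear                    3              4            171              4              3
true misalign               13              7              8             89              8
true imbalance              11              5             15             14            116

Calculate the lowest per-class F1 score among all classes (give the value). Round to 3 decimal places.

Per-class F1 score (2·TP/(2·TP+FP+FN)):
  nominal: TP=118, FP=12+3+13+11=39, FN=14+13+23+16=66 → 236/341 = 0.6921
  bearing: TP=56, FP=14+4+7+5=30, FN=12+15+8+22=57 → 112/199 = 0.5628
  gear: TP=171, FP=13+15+8+15=51, FN=3+4+4+3=14 → 342/407 = 0.8403
  misalign: TP=89, FP=23+8+4+14=49, FN=13+7+8+8=36 → 178/263 = 0.6768
  imbalance: TP=116, FP=16+22+3+8=49, FN=11+5+15+14=45 → 232/326 = 0.7117
Lowest is class 'bearing' with F1 score = 0.563.

0.563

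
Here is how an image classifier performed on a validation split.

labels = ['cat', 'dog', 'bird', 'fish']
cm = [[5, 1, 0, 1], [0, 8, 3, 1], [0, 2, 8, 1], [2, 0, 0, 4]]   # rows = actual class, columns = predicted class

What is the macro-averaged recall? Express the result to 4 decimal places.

0.6937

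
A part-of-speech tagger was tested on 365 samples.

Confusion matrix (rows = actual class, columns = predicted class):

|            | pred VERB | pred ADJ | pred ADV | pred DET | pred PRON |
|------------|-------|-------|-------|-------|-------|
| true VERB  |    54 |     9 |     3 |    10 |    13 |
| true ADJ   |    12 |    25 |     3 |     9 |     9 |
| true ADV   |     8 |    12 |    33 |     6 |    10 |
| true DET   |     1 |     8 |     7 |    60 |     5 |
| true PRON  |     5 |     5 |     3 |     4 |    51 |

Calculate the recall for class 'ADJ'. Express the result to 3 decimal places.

recall = TP/(TP+FN).
ADJ: TP=25, FN=12+3+9+9=33 → 25/58 = 0.4310

0.431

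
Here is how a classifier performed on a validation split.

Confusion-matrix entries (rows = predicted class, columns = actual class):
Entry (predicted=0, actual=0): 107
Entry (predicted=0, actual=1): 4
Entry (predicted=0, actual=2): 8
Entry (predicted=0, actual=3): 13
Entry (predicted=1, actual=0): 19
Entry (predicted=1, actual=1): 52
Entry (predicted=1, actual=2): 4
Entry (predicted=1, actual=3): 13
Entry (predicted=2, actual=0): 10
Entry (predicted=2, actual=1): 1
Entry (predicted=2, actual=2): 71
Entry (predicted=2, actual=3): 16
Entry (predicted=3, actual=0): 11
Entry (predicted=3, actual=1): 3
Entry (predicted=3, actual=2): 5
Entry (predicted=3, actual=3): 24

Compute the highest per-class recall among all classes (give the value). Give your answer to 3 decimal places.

Per-class recall (TP/(TP+FN)):
  0: TP=107, FN=19+10+11=40 → 107/147 = 0.7279
  1: TP=52, FN=4+1+3=8 → 52/60 = 0.8667
  2: TP=71, FN=8+4+5=17 → 71/88 = 0.8068
  3: TP=24, FN=13+13+16=42 → 24/66 = 0.3636
Highest is class '1' with recall = 0.867.

0.867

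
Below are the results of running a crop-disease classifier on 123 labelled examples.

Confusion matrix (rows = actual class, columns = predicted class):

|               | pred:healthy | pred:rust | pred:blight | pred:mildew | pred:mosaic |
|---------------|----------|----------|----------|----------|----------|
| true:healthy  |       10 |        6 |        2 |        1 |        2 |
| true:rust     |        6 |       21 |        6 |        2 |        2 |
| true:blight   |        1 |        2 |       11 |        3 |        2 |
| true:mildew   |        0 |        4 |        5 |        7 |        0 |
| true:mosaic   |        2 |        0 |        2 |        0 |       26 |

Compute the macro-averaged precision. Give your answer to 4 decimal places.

0.5873

Per-class precision (TP/(TP+FP)):
  healthy: TP=10, FP=6+1+0+2=9 → 10/19 = 0.52632
  rust: TP=21, FP=6+2+4+0=12 → 21/33 = 0.63636
  blight: TP=11, FP=2+6+5+2=15 → 11/26 = 0.42308
  mildew: TP=7, FP=1+2+3+0=6 → 7/13 = 0.53846
  mosaic: TP=26, FP=2+2+2+0=6 → 26/32 = 0.81250
Macro-precision = mean = (0.52632 + 0.63636 + 0.42308 + 0.53846 + 0.81250) / 5 = 0.5873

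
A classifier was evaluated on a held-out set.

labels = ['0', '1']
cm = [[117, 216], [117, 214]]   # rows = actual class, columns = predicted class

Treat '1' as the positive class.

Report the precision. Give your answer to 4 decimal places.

0.4977

Precision = TP/(TP+FP) = 214/(214+216) = 214/430 = 0.4977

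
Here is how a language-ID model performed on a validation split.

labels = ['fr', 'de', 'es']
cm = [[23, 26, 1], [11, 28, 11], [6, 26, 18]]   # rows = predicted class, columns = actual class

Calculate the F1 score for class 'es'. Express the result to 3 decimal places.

0.450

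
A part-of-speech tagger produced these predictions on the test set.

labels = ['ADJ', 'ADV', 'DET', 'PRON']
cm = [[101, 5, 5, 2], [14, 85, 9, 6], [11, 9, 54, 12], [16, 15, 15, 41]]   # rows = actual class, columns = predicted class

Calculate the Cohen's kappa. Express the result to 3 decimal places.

Observed agreement pₒ = trace/N = 281/400 = 0.7025
Expected agreement pₑ = Σ (rowᵢ·colᵢ)/N² = (113·142 + 114·114 + 86·83 + 87·61)/400² = 0.2593
κ = (pₒ − pₑ)/(1 − pₑ) = (0.7025 − 0.2593)/(1 − 0.2593) = 0.598

0.598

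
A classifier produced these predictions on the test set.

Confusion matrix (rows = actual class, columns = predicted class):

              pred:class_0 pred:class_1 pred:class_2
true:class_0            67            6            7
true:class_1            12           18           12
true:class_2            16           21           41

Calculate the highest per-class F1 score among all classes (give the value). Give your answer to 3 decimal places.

Per-class F1 score (2·TP/(2·TP+FP+FN)):
  class_0: TP=67, FP=12+16=28, FN=6+7=13 → 134/175 = 0.7657
  class_1: TP=18, FP=6+21=27, FN=12+12=24 → 36/87 = 0.4138
  class_2: TP=41, FP=7+12=19, FN=16+21=37 → 82/138 = 0.5942
Highest is class 'class_0' with F1 score = 0.766.

0.766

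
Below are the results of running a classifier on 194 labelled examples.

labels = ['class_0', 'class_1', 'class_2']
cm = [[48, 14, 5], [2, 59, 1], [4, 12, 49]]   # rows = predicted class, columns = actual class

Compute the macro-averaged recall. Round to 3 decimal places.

Per-class recall (TP/(TP+FN)):
  class_0: TP=48, FN=2+4=6 → 48/54 = 0.8889
  class_1: TP=59, FN=14+12=26 → 59/85 = 0.6941
  class_2: TP=49, FN=5+1=6 → 49/55 = 0.8909
Macro-recall = mean = (0.8889 + 0.6941 + 0.8909) / 3 = 0.825

0.825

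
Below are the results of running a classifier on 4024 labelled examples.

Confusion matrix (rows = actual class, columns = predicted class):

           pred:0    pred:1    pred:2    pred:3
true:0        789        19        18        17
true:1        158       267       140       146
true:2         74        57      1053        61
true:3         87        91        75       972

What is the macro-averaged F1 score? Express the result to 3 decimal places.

0.728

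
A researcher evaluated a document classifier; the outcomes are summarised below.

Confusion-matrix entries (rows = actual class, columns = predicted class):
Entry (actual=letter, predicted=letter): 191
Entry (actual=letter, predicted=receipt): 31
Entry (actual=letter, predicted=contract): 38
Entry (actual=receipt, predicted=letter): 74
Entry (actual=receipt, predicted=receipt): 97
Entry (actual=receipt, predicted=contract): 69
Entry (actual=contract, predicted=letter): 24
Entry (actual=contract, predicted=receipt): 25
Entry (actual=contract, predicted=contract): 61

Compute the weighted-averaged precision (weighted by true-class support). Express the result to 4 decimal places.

0.5966

Per-class precision (TP/(TP+FP)):
  letter: TP=191, FP=74+24=98 → 191/289 = 0.66090
  receipt: TP=97, FP=31+25=56 → 97/153 = 0.63399
  contract: TP=61, FP=38+69=107 → 61/168 = 0.36310
Weighted-precision = Σ (supportᵢ/N)·precisionᵢ with N=610: (260/610)·0.66090 + (240/610)·0.63399 + (110/610)·0.36310 = 0.5966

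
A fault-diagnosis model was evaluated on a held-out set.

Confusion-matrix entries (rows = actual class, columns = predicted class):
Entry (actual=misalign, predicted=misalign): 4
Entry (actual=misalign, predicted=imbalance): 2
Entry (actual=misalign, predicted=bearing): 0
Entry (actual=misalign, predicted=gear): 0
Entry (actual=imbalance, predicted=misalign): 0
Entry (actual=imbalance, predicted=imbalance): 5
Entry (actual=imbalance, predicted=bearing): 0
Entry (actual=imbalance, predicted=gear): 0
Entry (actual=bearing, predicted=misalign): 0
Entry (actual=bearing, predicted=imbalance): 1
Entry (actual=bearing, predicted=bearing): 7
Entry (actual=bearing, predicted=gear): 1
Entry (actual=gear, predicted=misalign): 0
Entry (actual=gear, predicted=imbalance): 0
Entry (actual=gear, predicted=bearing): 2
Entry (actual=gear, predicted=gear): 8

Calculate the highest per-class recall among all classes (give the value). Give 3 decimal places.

1.000

Per-class recall (TP/(TP+FN)):
  misalign: TP=4, FN=2+0+0=2 → 4/6 = 0.6667
  imbalance: TP=5, FN=0+0+0=0 → 5/5 = 1.0000
  bearing: TP=7, FN=0+1+1=2 → 7/9 = 0.7778
  gear: TP=8, FN=0+0+2=2 → 8/10 = 0.8000
Highest is class 'imbalance' with recall = 1.000.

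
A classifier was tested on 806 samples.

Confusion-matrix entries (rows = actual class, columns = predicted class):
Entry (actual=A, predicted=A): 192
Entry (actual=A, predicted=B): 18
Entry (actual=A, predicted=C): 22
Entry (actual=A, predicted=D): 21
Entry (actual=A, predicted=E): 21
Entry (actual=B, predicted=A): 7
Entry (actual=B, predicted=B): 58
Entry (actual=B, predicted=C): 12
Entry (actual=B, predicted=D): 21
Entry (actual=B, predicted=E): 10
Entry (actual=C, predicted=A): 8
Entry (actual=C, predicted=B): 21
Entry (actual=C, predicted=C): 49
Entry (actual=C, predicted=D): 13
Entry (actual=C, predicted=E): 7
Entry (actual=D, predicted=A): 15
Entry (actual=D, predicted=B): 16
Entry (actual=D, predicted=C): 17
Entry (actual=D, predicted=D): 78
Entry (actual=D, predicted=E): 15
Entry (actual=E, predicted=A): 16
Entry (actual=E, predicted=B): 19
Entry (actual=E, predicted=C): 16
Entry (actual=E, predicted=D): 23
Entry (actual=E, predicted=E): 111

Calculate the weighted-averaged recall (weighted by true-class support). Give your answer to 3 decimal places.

Per-class recall (TP/(TP+FN)):
  A: TP=192, FN=18+22+21+21=82 → 192/274 = 0.7007
  B: TP=58, FN=7+12+21+10=50 → 58/108 = 0.5370
  C: TP=49, FN=8+21+13+7=49 → 49/98 = 0.5000
  D: TP=78, FN=15+16+17+15=63 → 78/141 = 0.5532
  E: TP=111, FN=16+19+16+23=74 → 111/185 = 0.6000
Weighted-recall = Σ (supportᵢ/N)·recallᵢ with N=806: (274/806)·0.7007 + (108/806)·0.5370 + (98/806)·0.5000 + (141/806)·0.5532 + (185/806)·0.6000 = 0.605

0.605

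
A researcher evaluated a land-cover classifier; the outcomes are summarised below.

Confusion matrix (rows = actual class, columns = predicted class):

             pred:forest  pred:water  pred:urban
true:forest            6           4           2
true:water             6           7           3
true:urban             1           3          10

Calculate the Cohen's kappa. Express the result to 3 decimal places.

Observed agreement pₒ = trace/N = 23/42 = 0.5476
Expected agreement pₑ = Σ (rowᵢ·colᵢ)/N² = (12·13 + 16·14 + 14·15)/42² = 0.3345
κ = (pₒ − pₑ)/(1 − pₑ) = (0.5476 − 0.3345)/(1 − 0.3345) = 0.320

0.320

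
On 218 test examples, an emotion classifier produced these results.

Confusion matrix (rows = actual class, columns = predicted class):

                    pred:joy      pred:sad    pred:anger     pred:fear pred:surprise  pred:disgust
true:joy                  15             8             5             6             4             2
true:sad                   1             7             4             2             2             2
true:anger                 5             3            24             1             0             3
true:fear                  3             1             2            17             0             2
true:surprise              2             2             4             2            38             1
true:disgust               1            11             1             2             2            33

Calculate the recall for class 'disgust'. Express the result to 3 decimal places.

Take TP from the diagonal, FP from the rest of the 'disgust' prediction marginal, FN from the rest of the 'disgust' actual marginal.
recall = TP/(TP+FN).
disgust: TP=33, FN=1+11+1+2+2=17 → 33/50 = 0.6600

0.660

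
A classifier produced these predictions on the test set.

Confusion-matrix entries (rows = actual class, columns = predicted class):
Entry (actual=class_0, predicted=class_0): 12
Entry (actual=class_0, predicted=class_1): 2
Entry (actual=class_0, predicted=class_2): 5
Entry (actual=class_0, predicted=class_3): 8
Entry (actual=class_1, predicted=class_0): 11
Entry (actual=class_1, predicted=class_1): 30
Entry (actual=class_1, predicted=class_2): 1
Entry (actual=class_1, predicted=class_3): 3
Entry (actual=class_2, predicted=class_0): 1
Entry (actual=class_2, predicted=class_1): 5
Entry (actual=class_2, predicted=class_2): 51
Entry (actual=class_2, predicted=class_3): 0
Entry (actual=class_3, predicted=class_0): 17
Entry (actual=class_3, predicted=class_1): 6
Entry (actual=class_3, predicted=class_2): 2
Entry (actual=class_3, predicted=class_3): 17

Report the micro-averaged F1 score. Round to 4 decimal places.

0.6433

Micro-averaging pools counts across classes: ΣTP=110, ΣFP=61, ΣFN=61.
Micro-F1 score = 2·TP/(2·TP+FP+FN) on pooled counts = 0.6433 (equals overall accuracy in single-label multiclass).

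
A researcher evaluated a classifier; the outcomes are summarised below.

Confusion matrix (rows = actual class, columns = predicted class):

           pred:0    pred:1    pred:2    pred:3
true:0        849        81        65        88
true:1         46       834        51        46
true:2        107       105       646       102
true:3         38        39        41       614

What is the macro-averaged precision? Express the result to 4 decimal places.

Per-class precision (TP/(TP+FP)):
  0: TP=849, FP=46+107+38=191 → 849/1040 = 0.81635
  1: TP=834, FP=81+105+39=225 → 834/1059 = 0.78754
  2: TP=646, FP=65+51+41=157 → 646/803 = 0.80448
  3: TP=614, FP=88+46+102=236 → 614/850 = 0.72235
Macro-precision = mean = (0.81635 + 0.78754 + 0.80448 + 0.72235) / 4 = 0.7827

0.7827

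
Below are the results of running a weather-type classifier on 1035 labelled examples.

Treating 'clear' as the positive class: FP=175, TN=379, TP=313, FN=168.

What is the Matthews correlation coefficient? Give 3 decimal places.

MCC = (TP·TN − FP·FN) / √((TP+FP)(TP+FN)(TN+FP)(TN+FN))
Numerator = 313·379 − 175·168 = 89227
Denominator = √(488·481·554·547) = √71131503664 = 266704.9000
MCC = 89227 / 266704.9000 = 0.335

0.335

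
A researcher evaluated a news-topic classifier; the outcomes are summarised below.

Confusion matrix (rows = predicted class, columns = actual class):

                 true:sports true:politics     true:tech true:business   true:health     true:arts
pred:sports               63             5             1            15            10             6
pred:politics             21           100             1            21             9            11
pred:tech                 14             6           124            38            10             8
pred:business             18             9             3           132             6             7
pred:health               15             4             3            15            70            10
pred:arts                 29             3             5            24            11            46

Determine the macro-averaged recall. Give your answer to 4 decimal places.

Per-class recall (TP/(TP+FN)):
  sports: TP=63, FN=21+14+18+15+29=97 → 63/160 = 0.39375
  politics: TP=100, FN=5+6+9+4+3=27 → 100/127 = 0.78740
  tech: TP=124, FN=1+1+3+3+5=13 → 124/137 = 0.90511
  business: TP=132, FN=15+21+38+15+24=113 → 132/245 = 0.53878
  health: TP=70, FN=10+9+10+6+11=46 → 70/116 = 0.60345
  arts: TP=46, FN=6+11+8+7+10=42 → 46/88 = 0.52273
Macro-recall = mean = (0.39375 + 0.78740 + 0.90511 + 0.53878 + 0.60345 + 0.52273) / 6 = 0.6252

0.6252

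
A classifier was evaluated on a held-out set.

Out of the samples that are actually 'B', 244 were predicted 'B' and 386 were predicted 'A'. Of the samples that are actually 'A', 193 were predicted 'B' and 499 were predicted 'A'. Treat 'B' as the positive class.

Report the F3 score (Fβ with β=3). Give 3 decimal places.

0.400

Fβ = (1+β²)·TP / ((1+β²)·TP + β²·FN + FP), with β²=9
= 10·244 / (10·244 + 9·386 + 193) = 0.400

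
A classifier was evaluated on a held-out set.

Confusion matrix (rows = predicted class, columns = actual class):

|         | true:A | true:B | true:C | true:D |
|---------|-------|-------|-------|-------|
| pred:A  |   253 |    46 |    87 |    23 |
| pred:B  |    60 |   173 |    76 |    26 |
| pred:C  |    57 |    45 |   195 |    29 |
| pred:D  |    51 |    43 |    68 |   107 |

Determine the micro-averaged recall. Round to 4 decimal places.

0.5437

Micro-averaging pools counts across classes: ΣTP=728, ΣFP=611, ΣFN=611.
Micro-recall = TP/(TP+FN) on pooled counts = 0.5437 (equals overall accuracy in single-label multiclass).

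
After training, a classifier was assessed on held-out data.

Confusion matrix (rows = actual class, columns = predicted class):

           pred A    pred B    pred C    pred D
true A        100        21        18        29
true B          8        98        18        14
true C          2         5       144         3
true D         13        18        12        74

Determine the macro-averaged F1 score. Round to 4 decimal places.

Per-class F1 score (2·TP/(2·TP+FP+FN)):
  A: TP=100, FP=8+2+13=23, FN=21+18+29=68 → 200/291 = 0.68729
  B: TP=98, FP=21+5+18=44, FN=8+18+14=40 → 196/280 = 0.70000
  C: TP=144, FP=18+18+12=48, FN=2+5+3=10 → 288/346 = 0.83237
  D: TP=74, FP=29+14+3=46, FN=13+18+12=43 → 148/237 = 0.62447
Macro-F1 score = mean = (0.68729 + 0.70000 + 0.83237 + 0.62447) / 4 = 0.7110

0.7110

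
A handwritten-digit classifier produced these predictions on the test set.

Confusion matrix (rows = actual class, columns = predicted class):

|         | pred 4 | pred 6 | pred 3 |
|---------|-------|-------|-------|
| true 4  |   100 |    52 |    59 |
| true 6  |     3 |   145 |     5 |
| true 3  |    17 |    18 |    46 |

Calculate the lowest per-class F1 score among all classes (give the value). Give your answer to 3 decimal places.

Per-class F1 score (2·TP/(2·TP+FP+FN)):
  4: TP=100, FP=3+17=20, FN=52+59=111 → 200/331 = 0.6042
  6: TP=145, FP=52+18=70, FN=3+5=8 → 290/368 = 0.7880
  3: TP=46, FP=59+5=64, FN=17+18=35 → 92/191 = 0.4817
Lowest is class '3' with F1 score = 0.482.

0.482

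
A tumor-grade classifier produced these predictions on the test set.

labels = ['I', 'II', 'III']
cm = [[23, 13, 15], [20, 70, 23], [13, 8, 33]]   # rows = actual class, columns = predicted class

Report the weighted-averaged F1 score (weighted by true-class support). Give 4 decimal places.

Per-class F1 score (2·TP/(2·TP+FP+FN)):
  I: TP=23, FP=20+13=33, FN=13+15=28 → 46/107 = 0.42991
  II: TP=70, FP=13+8=21, FN=20+23=43 → 140/204 = 0.68627
  III: TP=33, FP=15+23=38, FN=13+8=21 → 66/125 = 0.52800
Weighted-F1 score = Σ (supportᵢ/N)·F1 scoreᵢ with N=218: (51/218)·0.42991 + (113/218)·0.68627 + (54/218)·0.52800 = 0.5871

0.5871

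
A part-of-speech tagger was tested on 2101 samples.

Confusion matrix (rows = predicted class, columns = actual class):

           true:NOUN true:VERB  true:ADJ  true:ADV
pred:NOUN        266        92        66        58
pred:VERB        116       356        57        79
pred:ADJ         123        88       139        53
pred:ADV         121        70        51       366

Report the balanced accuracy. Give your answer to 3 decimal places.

Balanced accuracy = mean of per-class recall.
  NOUN: recall = 266/626 = 0.4249
  VERB: recall = 356/606 = 0.5875
  ADJ: recall = 139/313 = 0.4441
  ADV: recall = 366/556 = 0.6583
Mean = (0.4249 + 0.5875 + 0.4441 + 0.6583) / 4 = 0.529

0.529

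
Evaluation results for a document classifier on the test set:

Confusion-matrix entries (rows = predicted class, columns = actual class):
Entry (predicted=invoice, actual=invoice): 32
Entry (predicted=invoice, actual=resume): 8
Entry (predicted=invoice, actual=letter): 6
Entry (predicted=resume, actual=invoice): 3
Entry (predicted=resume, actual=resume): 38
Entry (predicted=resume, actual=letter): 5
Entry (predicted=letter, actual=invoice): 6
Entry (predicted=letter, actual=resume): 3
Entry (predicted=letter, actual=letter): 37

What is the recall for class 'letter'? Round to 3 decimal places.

Treat 'letter' as positive and all other classes as negative.
recall = TP/(TP+FN).
letter: TP=37, FN=6+5=11 → 37/48 = 0.7708

0.771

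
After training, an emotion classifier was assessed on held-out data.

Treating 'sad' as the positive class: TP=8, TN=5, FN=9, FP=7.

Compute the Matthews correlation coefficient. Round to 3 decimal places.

-0.111

MCC = (TP·TN − FP·FN) / √((TP+FP)(TP+FN)(TN+FP)(TN+FN))
Numerator = 8·5 − 7·9 = -23
Denominator = √(15·17·12·14) = √42840 = 206.9783
MCC = -23 / 206.9783 = -0.111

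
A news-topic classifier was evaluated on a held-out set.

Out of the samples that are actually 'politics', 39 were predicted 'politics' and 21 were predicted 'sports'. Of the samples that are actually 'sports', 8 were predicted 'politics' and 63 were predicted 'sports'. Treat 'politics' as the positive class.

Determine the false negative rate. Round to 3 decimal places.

0.350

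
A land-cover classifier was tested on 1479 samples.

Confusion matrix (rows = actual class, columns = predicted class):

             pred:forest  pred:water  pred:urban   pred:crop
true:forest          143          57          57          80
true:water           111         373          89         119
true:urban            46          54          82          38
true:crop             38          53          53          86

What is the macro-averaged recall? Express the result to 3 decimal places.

Per-class recall (TP/(TP+FN)):
  forest: TP=143, FN=57+57+80=194 → 143/337 = 0.4243
  water: TP=373, FN=111+89+119=319 → 373/692 = 0.5390
  urban: TP=82, FN=46+54+38=138 → 82/220 = 0.3727
  crop: TP=86, FN=38+53+53=144 → 86/230 = 0.3739
Macro-recall = mean = (0.4243 + 0.5390 + 0.3727 + 0.3739) / 4 = 0.427

0.427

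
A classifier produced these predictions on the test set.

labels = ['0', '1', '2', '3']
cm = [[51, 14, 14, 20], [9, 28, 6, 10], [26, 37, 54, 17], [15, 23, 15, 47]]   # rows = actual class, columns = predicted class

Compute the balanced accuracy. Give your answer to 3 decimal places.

0.479

Balanced accuracy = mean of per-class recall.
  0: recall = 51/99 = 0.5152
  1: recall = 28/53 = 0.5283
  2: recall = 54/134 = 0.4030
  3: recall = 47/100 = 0.4700
Mean = (0.5152 + 0.5283 + 0.4030 + 0.4700) / 4 = 0.479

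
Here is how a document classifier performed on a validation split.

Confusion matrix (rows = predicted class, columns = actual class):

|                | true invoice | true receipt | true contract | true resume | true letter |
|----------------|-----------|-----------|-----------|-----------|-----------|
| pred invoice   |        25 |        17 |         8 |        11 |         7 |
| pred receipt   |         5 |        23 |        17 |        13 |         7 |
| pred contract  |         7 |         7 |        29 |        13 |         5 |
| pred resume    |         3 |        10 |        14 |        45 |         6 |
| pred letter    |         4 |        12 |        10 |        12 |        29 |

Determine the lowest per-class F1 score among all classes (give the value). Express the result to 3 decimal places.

0.343

Per-class F1 score (2·TP/(2·TP+FP+FN)):
  invoice: TP=25, FP=17+8+11+7=43, FN=5+7+3+4=19 → 50/112 = 0.4464
  receipt: TP=23, FP=5+17+13+7=42, FN=17+7+10+12=46 → 46/134 = 0.3433
  contract: TP=29, FP=7+7+13+5=32, FN=8+17+14+10=49 → 58/139 = 0.4173
  resume: TP=45, FP=3+10+14+6=33, FN=11+13+13+12=49 → 90/172 = 0.5233
  letter: TP=29, FP=4+12+10+12=38, FN=7+7+5+6=25 → 58/121 = 0.4793
Lowest is class 'receipt' with F1 score = 0.343.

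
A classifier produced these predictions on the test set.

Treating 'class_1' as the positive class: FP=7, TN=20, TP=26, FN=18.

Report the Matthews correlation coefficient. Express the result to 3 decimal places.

0.323

MCC = (TP·TN − FP·FN) / √((TP+FP)(TP+FN)(TN+FP)(TN+FN))
Numerator = 26·20 − 7·18 = 394
Denominator = √(33·44·27·38) = √1489752 = 1220.5540
MCC = 394 / 1220.5540 = 0.323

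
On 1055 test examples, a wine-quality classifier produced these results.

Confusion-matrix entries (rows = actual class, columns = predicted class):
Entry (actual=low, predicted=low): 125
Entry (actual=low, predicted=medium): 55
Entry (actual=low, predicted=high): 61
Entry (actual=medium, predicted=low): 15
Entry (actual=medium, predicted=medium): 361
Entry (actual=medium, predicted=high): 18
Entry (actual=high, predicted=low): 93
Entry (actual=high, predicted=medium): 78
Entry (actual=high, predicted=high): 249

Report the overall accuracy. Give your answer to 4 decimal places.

0.6967

Accuracy = trace / total = (125+361+249=735) / 1055 = 735/1055 = 0.6967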